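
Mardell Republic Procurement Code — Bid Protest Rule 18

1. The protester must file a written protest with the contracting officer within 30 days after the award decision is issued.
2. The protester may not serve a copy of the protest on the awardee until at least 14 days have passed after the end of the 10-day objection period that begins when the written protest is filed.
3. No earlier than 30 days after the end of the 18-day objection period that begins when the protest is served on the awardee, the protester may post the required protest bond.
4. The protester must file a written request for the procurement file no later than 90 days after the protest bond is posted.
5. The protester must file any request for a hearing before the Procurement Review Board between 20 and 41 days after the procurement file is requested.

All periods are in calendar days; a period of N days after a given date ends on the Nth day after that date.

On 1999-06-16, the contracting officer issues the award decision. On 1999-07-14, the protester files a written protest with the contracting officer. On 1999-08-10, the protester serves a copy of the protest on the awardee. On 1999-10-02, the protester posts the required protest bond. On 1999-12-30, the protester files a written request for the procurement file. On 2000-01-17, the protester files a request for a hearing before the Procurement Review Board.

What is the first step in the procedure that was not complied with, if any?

Step 5

(1) due by 1999-06-16 + 30 days = 1999-07-16; done 1999-07-14 — timely.
(2) permitted from 1999-07-24 + 14 days = 1999-08-07 onward; done 1999-08-10 — permitted.
(3) permitted from 1999-08-28 + 30 days = 1999-09-27 onward; done 1999-10-02 — permitted.
(4) due by 1999-10-02 + 90 days = 1999-12-31; 1999-12-30 is within that limit.
(5) the permitted window runs from 1999-12-30 + 20 = 2000-01-19 to 1999-12-30 + 41 = 2000-02-09; 2000-01-17 is 2 days too early.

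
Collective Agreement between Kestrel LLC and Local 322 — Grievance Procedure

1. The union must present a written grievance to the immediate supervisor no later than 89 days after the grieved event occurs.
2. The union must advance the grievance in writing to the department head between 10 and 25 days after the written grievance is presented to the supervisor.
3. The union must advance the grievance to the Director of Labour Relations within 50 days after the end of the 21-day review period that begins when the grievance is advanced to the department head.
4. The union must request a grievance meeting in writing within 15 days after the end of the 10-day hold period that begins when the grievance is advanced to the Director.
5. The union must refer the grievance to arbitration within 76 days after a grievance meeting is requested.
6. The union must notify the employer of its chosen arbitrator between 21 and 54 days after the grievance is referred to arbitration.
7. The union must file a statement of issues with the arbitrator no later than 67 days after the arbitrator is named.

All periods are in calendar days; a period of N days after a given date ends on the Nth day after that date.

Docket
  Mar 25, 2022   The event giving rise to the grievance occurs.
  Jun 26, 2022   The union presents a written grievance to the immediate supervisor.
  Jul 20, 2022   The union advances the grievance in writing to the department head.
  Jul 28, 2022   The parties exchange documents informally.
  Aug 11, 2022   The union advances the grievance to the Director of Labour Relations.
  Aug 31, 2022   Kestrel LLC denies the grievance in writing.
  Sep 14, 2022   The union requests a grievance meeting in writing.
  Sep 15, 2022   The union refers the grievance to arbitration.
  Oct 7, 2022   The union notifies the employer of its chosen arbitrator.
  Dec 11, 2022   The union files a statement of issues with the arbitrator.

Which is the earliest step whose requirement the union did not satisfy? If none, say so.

(1) due by Mar 25, 2022 + 89 days = Jun 22, 2022; done Jun 26, 2022 — 4 days late.
No need to go further; step 1 was not satisfied.

Step 1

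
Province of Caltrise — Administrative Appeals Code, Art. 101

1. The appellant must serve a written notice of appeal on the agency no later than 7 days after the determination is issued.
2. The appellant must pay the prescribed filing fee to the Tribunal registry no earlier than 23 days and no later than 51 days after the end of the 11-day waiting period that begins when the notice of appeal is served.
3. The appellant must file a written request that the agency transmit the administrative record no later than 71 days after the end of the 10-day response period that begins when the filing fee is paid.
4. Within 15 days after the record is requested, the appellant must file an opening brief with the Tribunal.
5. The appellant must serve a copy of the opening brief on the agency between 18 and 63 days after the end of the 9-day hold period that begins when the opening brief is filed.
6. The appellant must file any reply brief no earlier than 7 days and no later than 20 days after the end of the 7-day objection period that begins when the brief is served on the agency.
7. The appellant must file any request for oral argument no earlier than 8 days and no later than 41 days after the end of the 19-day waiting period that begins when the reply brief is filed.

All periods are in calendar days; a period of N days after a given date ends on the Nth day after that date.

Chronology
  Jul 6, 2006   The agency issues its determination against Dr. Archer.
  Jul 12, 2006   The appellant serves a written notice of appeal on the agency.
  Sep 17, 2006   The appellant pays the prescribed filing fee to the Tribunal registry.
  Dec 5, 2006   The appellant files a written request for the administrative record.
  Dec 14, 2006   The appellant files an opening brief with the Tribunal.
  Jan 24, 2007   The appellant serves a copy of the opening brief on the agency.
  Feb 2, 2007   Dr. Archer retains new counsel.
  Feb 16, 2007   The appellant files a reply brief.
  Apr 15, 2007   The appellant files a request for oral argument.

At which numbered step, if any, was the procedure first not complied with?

Step 2

Step 1 — counting 7 days from Jul 6, 2006 (when the determination is issued) gives a deadline of Jul 13, 2006; done Jul 12, 2006 — timely.
Step 2 — 23 and 51 days from Jul 23, 2006 (end of the 11-day waiting period, which began when the notice of appeal is served on Jul 12, 2006) are Aug 15, 2006 and Sep 12, 2006 respectively; Sep 17, 2006 is 5 days past the end of the window.
That is the first point of non-compliance.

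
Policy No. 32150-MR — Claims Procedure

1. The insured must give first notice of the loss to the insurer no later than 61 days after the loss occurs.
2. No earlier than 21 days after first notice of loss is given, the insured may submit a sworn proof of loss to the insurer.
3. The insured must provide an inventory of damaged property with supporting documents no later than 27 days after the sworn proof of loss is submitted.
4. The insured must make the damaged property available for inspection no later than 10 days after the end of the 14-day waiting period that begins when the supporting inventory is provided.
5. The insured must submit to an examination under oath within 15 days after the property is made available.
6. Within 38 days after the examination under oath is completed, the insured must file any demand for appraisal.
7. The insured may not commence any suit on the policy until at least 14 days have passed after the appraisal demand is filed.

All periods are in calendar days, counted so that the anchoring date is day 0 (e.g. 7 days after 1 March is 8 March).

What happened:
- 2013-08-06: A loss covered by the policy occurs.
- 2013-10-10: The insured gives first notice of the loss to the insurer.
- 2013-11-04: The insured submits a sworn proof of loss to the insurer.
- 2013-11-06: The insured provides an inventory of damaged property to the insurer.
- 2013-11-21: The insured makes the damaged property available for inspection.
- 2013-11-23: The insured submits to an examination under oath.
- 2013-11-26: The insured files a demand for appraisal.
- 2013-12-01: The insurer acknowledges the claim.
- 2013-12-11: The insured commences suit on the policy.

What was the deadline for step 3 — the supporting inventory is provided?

Step 3 runs from 2013-11-04, when the sworn proof of loss is submitted. 27 days after 2013-11-04 is 2013-12-01.

2013-12-01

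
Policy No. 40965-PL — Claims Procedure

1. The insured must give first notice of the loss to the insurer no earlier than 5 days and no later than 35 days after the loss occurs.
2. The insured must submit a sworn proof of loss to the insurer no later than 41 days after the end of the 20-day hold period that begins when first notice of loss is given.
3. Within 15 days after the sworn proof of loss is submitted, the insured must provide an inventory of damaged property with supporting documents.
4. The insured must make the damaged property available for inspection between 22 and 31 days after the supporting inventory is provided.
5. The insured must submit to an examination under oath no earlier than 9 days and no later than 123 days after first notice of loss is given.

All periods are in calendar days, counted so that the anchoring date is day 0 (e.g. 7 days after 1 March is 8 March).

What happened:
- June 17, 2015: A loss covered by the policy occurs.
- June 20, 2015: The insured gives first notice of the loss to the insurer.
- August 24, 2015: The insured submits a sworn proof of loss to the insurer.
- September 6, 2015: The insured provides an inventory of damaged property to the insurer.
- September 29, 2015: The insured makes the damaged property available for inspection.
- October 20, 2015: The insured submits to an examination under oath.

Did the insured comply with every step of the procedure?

Step 1: the window is 5–35 days after June 17, 2015 (when the loss occurs), so June 22, 2015 through July 22, 2015; June 20, 2015 is 2 days too early.
The analysis stops there.

No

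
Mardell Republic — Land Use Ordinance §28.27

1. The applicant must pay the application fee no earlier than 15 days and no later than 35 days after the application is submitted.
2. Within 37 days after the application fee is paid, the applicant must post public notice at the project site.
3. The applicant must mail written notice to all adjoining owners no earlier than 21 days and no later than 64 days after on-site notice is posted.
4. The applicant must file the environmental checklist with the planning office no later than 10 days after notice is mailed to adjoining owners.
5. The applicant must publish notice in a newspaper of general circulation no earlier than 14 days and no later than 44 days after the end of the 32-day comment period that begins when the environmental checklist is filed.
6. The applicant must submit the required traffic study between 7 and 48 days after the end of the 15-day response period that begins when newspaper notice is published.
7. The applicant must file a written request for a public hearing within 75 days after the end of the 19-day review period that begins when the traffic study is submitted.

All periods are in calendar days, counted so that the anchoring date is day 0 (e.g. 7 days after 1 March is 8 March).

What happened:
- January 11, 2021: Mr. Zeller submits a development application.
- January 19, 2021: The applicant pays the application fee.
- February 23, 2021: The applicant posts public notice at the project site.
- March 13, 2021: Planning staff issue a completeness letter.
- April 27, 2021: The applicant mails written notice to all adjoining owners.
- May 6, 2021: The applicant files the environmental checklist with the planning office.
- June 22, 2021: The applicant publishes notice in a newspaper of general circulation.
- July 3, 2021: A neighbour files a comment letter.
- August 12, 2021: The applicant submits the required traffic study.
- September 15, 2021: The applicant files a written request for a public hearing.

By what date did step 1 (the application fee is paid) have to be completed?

February 15, 2021

Step 1 runs from January 11, 2021, when the application is submitted. The window is 15–35 days after January 11, 2021; it closes on February 15, 2021.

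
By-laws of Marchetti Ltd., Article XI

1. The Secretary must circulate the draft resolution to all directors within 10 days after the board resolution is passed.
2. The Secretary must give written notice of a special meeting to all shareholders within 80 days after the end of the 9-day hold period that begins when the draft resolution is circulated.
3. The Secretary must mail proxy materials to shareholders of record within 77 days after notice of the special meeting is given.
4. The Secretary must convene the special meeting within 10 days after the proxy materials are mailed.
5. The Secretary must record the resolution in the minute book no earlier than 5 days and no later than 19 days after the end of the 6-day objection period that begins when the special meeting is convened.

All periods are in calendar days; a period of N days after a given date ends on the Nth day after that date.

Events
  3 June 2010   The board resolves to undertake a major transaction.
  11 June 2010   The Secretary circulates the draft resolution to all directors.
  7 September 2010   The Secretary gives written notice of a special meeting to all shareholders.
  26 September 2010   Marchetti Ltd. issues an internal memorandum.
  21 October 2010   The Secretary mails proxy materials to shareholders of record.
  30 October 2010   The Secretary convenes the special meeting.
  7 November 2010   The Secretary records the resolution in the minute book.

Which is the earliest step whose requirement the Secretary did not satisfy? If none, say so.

Step 5

Step 1: 10 days after 3 June 2010 (when the board resolution is passed) is 13 June 2010; done 11 June 2010 — timely.
Step 2: 80 days after 20 June 2010 (end of the 9-day hold period, which began when the draft resolution is circulated on 11 June 2010) is 8 September 2010; 7 September 2010 is within that limit.
Step 3: 77 days after 7 September 2010 (when notice of the special meeting is given) is 23 November 2010; done 21 October 2010 — timely.
Step 4: 10 days after 21 October 2010 (when the proxy materials are mailed) is 31 October 2010; completed 30 October 2010, before the deadline.
Step 5: the window is 5–19 days after 5 November 2010 (end of the 6-day objection period, which began when the special meeting is convened on 30 October 2010), so 10 November 2010 through 24 November 2010; done 7 November 2010 — 3 days before the window opened.
The analysis stops there.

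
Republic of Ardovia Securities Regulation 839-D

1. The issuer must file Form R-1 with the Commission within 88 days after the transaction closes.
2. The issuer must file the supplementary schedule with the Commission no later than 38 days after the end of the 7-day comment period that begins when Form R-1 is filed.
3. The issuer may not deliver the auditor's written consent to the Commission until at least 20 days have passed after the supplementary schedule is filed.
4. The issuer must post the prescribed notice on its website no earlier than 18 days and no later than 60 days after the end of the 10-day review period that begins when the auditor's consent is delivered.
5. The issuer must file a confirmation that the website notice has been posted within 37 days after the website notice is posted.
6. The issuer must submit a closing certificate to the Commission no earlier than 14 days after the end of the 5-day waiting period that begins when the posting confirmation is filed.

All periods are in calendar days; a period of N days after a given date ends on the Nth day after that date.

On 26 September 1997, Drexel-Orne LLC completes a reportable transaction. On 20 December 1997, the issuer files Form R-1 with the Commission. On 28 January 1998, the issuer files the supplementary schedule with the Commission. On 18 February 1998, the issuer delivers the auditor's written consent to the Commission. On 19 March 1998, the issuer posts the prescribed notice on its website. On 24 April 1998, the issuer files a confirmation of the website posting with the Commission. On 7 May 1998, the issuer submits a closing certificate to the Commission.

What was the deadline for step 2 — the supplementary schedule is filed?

3 February 1998

Form R-1 is filed on 20 December 1997; the 7-day comment period therefore ends 27 December 1997, and step 2 runs from that date. 38 days after 27 December 1997 is 3 February 1998.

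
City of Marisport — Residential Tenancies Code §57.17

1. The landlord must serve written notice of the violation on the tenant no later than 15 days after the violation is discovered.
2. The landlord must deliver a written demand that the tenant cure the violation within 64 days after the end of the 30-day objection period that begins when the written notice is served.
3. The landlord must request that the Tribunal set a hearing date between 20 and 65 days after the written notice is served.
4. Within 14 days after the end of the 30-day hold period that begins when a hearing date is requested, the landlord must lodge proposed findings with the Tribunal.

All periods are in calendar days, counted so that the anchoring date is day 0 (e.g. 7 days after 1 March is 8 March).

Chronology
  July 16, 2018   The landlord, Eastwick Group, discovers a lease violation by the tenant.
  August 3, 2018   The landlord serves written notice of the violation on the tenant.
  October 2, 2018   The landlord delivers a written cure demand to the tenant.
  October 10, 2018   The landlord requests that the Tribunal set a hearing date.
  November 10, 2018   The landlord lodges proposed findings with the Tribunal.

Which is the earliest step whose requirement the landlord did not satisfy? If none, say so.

Step 1

Step 1: 15 days after July 16, 2018 (when the violation is discovered) is July 31, 2018; not done until August 3, 2018, 3 days after the deadline.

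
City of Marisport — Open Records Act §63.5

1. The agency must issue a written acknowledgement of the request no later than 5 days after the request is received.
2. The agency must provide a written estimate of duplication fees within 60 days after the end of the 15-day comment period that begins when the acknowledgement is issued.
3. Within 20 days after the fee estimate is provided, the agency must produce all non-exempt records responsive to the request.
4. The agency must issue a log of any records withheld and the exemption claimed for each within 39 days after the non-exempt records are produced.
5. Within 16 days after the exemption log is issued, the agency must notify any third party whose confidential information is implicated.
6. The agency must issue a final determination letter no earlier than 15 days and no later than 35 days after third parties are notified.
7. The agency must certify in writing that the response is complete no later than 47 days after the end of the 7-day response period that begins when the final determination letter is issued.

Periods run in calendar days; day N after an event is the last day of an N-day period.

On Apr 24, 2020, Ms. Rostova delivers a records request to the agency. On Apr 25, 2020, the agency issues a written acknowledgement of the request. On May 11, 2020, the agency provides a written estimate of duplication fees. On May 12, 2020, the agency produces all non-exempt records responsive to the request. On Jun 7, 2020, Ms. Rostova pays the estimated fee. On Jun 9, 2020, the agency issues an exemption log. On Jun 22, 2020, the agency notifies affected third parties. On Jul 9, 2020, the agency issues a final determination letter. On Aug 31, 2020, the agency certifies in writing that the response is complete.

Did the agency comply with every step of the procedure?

Yes

(1) due by Apr 24, 2020 + 5 days = Apr 29, 2020; Apr 25, 2020 is within that limit.
(2) due by May 10, 2020 + 60 days = Jul 9, 2020; May 11, 2020 is within that limit.
(3) due by May 11, 2020 + 20 days = May 31, 2020; May 12, 2020 is within that limit.
(4) due by May 12, 2020 + 39 days = Jun 20, 2020; completed Jun 9, 2020, before the deadline.
(5) due by Jun 9, 2020 + 16 days = Jun 25, 2020; done Jun 22, 2020 — timely.
(6) the permitted window runs from Jun 22, 2020 + 15 = Jul 7, 2020 to Jun 22, 2020 + 35 = Jul 27, 2020; done Jul 9, 2020 — within the window.
(7) due by Jul 16, 2020 + 47 days = Sep 1, 2020; done Aug 31, 2020 — timely.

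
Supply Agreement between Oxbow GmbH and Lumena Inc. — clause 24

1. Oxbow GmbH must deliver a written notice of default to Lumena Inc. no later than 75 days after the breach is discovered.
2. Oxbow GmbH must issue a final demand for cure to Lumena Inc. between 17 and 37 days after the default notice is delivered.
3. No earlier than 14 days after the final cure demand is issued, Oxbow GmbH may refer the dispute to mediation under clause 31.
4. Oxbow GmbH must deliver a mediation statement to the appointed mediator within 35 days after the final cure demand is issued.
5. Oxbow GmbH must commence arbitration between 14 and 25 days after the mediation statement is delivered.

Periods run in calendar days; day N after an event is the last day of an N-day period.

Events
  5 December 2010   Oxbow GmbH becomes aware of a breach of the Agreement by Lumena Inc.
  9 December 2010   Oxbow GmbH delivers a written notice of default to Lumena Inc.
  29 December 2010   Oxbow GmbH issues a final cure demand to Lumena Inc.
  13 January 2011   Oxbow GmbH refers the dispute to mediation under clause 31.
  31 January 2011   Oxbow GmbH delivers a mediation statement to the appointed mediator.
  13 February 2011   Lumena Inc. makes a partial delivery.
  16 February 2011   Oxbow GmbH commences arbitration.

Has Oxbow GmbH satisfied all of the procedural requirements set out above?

Yes

Step 1 — counting 75 days from 5 December 2010 (when the breach is discovered) gives a deadline of 18 February 2011; 9 December 2010 is within that limit.
Step 2 — 17 and 37 days from 9 December 2010 (when the default notice is delivered) are 26 December 2010 and 15 January 2011 respectively; done 29 December 2010 — within the window.
Step 3 — must wait 14 days from 29 December 2010 (when the final cure demand is issued), so not before 12 January 2011; done 13 January 2011 — permitted.
Step 4 — counting 35 days from 29 December 2010 (when the final cure demand is issued) gives a deadline of 2 February 2011; 31 January 2011 is within that limit.
Step 5 — 14 and 25 days from 31 January 2011 (when the mediation statement is delivered) are 14 February 2011 and 25 February 2011 respectively; 16 February 2011 falls inside that range.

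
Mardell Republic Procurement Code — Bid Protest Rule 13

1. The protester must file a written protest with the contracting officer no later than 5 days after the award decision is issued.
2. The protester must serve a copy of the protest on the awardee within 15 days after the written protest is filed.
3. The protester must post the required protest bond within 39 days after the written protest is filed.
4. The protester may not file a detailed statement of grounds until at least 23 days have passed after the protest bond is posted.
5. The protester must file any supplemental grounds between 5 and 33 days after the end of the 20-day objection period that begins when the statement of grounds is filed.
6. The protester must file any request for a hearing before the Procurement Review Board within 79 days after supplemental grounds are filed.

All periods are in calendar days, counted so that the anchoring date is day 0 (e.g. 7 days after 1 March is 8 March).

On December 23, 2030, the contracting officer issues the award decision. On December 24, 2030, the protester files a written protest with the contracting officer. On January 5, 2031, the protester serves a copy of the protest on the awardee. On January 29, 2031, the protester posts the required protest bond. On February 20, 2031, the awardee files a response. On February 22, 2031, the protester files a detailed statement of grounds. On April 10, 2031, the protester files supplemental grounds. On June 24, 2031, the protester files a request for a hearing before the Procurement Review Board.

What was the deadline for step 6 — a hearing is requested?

Step 6 runs from April 10, 2031, when supplemental grounds are filed. 79 days after April 10, 2031 is June 28, 2031.

June 28, 2031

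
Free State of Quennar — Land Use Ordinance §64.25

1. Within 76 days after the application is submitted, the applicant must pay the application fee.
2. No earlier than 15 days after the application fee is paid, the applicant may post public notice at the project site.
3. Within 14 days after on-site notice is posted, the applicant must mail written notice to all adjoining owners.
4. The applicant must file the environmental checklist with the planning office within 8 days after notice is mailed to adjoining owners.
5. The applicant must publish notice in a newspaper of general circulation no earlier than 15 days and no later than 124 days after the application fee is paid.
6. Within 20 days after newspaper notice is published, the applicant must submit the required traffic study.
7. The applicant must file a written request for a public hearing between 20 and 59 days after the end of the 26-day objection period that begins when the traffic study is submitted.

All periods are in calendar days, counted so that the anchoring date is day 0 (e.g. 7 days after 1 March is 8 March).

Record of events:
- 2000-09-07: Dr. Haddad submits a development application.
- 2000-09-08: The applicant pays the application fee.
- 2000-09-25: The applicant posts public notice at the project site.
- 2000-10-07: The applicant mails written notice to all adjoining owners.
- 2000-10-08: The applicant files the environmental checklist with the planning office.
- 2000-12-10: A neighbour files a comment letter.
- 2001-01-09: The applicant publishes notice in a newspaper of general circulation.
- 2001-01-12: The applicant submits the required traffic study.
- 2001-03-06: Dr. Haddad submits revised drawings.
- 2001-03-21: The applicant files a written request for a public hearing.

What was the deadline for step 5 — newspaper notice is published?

2001-01-10

Step 5 runs from 2000-09-08, when the application fee is paid. The window is 15–124 days after 2000-09-08; it closes on 2001-01-10.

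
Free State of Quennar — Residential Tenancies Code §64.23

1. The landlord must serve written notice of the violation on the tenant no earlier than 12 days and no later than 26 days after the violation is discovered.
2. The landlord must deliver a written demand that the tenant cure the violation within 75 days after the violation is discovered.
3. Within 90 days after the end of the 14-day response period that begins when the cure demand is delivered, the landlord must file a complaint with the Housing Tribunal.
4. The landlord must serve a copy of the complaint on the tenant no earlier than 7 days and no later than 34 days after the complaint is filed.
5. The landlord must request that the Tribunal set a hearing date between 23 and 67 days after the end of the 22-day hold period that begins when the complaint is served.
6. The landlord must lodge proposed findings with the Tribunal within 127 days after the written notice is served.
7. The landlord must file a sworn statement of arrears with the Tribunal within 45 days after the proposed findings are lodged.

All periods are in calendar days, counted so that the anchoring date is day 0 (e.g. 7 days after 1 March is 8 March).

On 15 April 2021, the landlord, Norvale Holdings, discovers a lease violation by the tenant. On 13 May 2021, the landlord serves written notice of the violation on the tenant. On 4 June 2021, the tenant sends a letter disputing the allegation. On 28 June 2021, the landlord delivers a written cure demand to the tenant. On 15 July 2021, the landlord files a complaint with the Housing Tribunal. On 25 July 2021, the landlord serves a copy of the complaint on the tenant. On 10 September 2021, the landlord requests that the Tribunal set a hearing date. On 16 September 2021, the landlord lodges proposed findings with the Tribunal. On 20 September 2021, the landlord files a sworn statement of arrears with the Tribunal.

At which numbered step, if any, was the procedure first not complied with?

Step 1: the window is 12–26 days after 15 April 2021 (when the violation is discovered), so 27 April 2021 through 11 May 2021; done 13 May 2021 — 2 days after the window closed.
No need to go further; step 1 was not satisfied.

Step 1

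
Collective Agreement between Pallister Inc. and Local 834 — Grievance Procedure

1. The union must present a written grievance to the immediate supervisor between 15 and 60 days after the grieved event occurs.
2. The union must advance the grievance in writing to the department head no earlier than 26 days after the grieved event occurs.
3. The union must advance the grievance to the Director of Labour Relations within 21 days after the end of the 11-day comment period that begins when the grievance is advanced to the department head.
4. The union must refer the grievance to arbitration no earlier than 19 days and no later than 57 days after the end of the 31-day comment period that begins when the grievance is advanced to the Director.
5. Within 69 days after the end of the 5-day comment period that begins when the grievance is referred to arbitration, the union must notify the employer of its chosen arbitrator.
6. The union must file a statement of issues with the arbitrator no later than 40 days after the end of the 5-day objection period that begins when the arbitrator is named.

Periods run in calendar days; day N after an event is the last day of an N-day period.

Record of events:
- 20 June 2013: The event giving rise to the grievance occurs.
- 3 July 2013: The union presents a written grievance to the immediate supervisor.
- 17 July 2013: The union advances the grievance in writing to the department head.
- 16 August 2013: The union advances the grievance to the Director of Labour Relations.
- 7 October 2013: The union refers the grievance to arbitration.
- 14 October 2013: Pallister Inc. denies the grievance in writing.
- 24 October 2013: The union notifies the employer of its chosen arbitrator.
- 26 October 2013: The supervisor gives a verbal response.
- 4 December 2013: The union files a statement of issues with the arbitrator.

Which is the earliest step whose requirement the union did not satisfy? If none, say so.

Step 1 — 15 and 60 days from 20 June 2013 (when the grieved event occurs) are 5 July 2013 and 19 August 2013 respectively; 3 July 2013 is 2 days too early.
No need to go further; step 1 was not satisfied.

Step 1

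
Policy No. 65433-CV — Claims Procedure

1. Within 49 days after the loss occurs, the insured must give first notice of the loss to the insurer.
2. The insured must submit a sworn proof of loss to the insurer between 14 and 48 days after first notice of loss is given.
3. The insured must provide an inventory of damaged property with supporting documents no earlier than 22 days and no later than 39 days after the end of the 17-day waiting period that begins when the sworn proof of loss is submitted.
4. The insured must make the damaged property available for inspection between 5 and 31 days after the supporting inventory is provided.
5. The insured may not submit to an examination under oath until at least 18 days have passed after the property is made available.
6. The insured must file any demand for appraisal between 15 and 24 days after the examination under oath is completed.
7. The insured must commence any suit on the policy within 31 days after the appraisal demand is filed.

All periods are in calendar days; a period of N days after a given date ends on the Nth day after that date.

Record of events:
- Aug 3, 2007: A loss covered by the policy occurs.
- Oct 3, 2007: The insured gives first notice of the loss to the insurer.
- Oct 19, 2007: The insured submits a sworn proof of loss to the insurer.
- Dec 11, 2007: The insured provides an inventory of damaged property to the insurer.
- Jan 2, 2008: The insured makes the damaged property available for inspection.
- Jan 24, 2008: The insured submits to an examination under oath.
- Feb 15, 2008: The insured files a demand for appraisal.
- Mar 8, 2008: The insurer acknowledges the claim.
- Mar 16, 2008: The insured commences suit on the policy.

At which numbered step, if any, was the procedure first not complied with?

Step 1

(1) due by Aug 3, 2007 + 49 days = Sep 21, 2007; not done until Oct 3, 2007, 12 days after the deadline.
The analysis stops there.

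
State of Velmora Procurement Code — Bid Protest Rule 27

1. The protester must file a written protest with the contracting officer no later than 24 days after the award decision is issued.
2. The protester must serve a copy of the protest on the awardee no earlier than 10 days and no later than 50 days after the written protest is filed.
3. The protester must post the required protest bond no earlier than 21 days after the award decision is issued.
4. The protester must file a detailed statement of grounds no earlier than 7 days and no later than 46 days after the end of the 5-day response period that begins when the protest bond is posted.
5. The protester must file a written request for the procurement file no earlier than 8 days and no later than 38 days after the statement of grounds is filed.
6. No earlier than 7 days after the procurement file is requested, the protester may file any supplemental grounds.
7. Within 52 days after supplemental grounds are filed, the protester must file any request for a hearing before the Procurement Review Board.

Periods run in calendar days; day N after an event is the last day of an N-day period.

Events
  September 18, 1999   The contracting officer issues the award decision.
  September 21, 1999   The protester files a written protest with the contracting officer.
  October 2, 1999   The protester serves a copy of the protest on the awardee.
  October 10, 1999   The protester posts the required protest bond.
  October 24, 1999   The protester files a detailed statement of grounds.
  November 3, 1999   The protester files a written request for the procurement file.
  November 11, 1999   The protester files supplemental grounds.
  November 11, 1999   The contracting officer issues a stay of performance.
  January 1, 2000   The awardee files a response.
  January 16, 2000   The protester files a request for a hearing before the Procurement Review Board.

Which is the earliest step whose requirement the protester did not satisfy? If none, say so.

Step 1 — counting 24 days from September 18, 1999 (when the award decision is issued) gives a deadline of October 12, 1999; completed September 21, 1999, before the deadline.
Step 2 — 10 and 50 days from September 21, 1999 (when the written protest is filed) are October 1, 1999 and November 10, 1999 respectively; done October 2, 1999 — within the window.
Step 3 — must wait 21 days from September 18, 1999 (when the award decision is issued), so not before October 9, 1999; done October 10, 1999, after the minimum wait.
Step 4 — 7 and 46 days from October 15, 1999 (end of the 5-day response period, which began when the protest bond is posted on October 10, 1999) are October 22, 1999 and November 30, 1999 respectively; done October 24, 1999, which is between those dates.
Step 5 — 8 and 38 days from October 24, 1999 (when the statement of grounds is filed) are November 1, 1999 and December 1, 1999 respectively; done November 3, 1999 — within the window.
Step 6 — must wait 7 days from November 3, 1999 (when the procurement file is requested), so not before November 10, 1999; done November 11, 1999 — permitted.
Step 7 — counting 52 days from November 11, 1999 (when supplemental grounds are filed) gives a deadline of January 2, 2000; not done until January 16, 2000, 14 days after the deadline.

Step 7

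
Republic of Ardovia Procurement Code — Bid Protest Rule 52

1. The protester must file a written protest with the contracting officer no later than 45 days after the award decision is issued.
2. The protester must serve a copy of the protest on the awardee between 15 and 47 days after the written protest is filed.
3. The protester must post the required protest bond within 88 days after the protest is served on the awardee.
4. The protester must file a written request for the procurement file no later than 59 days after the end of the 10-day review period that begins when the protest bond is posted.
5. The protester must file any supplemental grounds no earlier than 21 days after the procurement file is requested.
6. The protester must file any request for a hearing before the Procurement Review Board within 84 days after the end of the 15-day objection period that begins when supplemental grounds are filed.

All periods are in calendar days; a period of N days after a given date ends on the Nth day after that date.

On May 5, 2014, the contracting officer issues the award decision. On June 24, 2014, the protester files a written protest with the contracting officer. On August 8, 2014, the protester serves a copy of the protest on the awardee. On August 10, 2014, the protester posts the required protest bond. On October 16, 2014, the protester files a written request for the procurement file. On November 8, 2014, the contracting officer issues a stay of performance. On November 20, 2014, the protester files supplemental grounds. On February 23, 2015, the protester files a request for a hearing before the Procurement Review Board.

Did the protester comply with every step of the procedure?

Step 1: 45 days after May 5, 2014 (when the award decision is issued) is June 19, 2014; done June 24, 2014 — 5 days late.

No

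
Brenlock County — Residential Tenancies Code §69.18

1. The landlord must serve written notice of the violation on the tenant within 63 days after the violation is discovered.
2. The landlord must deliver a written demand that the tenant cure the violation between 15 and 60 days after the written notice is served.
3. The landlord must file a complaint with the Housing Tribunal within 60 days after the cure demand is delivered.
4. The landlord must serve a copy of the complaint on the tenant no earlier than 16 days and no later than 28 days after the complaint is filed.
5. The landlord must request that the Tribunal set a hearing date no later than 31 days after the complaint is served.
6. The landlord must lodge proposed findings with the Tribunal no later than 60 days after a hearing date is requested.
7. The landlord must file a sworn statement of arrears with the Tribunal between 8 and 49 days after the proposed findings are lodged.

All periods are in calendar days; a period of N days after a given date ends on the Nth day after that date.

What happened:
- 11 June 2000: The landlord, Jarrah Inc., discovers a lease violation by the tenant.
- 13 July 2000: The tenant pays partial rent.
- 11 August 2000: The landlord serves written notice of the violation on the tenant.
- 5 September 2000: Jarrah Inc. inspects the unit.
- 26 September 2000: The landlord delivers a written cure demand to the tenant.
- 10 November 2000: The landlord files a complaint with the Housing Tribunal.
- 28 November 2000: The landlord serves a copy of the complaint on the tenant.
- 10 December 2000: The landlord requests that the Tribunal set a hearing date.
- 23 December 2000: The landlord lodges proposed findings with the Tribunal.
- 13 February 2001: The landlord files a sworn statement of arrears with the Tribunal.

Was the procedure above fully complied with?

(1) due by 11 June 2000 + 63 days = 13 August 2000; completed 11 August 2000, before the deadline.
(2) the permitted window runs from 11 August 2000 + 15 = 26 August 2000 to 11 August 2000 + 60 = 10 October 2000; done 26 September 2000, which is between those dates.
(3) due by 26 September 2000 + 60 days = 25 November 2000; completed 10 November 2000, before the deadline.
(4) the permitted window runs from 10 November 2000 + 16 = 26 November 2000 to 10 November 2000 + 28 = 8 December 2000; done 28 November 2000 — within the window.
(5) due by 28 November 2000 + 31 days = 29 December 2000; completed 10 December 2000, before the deadline.
(6) due by 10 December 2000 + 60 days = 8 February 2001; done 23 December 2000 — timely.
(7) the permitted window runs from 23 December 2000 + 8 = 31 December 2000 to 23 December 2000 + 49 = 10 February 2001; done 13 February 2001 — 3 days after the window closed.

No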